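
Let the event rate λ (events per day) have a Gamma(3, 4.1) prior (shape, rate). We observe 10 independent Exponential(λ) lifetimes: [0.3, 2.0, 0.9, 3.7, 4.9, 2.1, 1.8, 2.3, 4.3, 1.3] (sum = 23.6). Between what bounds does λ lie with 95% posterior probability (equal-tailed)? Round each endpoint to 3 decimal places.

[0.250, 0.757]

Posterior: Gamma(3+10, 4.1+23.6) = Gamma(13, 27.7) (shape, rate).
Equal-tailed 95% interval: Gamma(13, 27.7) quantiles at 0.025 and 0.975.
Posterior mean ≈ 0.469, SD ≈ 0.130; a Normal approximation gives roughly [0.214, 0.724].
Exact: lower = 0.250; upper = 0.757.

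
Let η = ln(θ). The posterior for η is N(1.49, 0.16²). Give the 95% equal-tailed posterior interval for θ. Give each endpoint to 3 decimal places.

[3.243, 6.071]

On the log scale the 95% interval is 1.49 ± 1.960 × 0.16 = [1.1764, 1.8036].
Exponentiate: [e^1.1764, e^1.8036] = [3.243, 6.071].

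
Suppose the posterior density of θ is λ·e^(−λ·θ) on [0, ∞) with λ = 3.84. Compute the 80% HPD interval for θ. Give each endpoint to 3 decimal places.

The exponential density is strictly decreasing on [0, ∞), so the HPD interval is anchored at 0: [0, q] with P(θ ≤ q) = 0.80.
q = −ln(1 − 0.80) / 3.84 = 1.6094 / 3.84 = 0.419.

[0.000, 0.419]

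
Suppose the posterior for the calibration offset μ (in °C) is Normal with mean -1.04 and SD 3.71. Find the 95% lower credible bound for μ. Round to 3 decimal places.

-7.142

Need L with P(μ ≥ L) = 0.95: L = -1.04 − z_{0.05}·3.71.
z = 1.645; L = -1.04 − 1.645 × 3.71 = -7.142.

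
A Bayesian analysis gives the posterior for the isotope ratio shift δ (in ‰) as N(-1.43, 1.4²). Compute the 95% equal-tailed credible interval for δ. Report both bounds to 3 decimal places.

[-4.174, 1.314]

The posterior is symmetric, so the 95% equal-tailed interval is δ = -1.43 ± z·1.4 with z = 1.960.
Half-width: 1.960 × 1.4 = 2.744.
-1.43 − 2.744 = -4.174; -1.43 + 2.744 = 1.314.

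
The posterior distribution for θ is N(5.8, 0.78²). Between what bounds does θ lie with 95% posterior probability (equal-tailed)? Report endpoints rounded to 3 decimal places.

The posterior is symmetric, so the 95% equal-tailed interval is θ = 5.8 ± z·0.78 with z = 1.960.
Half-width: 1.960 × 0.78 = 1.529.
5.8 − 1.529 = 4.271; 5.8 + 1.529 = 7.329.

[4.271, 7.329]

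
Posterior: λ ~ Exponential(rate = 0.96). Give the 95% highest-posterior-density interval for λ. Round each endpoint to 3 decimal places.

The exponential density is strictly decreasing on [0, ∞), so the HPD interval is anchored at 0: [0, q] with P(λ ≤ q) = 0.95.
q = −ln(1 − 0.95) / 0.96 = 2.9957 / 0.96 = 3.121.

[0.000, 3.121]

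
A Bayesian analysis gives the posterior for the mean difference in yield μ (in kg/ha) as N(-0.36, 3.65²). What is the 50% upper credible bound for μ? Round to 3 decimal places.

Need U with P(μ ≤ U) = 0.50: U = -0.36 + z_{0.5}·3.65.
z = 0.000; U = -0.36 + 0.000 × 3.65 = -0.360.

-0.360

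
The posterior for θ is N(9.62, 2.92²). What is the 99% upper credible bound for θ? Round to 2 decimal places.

16.41

Need U with P(θ ≤ U) = 0.99: U = 9.62 + z_{0.01}·2.92.
z = 2.326; U = 9.62 + 2.326 × 2.92 = 16.41.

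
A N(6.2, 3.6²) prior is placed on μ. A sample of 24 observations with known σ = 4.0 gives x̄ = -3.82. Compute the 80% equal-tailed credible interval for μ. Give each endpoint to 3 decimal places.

Posterior precision = 1/3.6² + 24/4.0² = 0.0772 + 1.5000 = 1.5772, so posterior SD = 0.7963.
Posterior mean = (6.2/3.6² + 24·-3.82/4.0²) / 1.5772 = -3.3298.
Interval: -3.3298 ± 1.282 × 0.7963 → [-4.350, -2.309].

[-4.350, -2.309]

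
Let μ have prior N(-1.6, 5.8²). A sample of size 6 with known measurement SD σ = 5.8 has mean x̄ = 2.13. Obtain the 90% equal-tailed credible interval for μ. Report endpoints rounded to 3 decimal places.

[-2.009, 5.203]

Posterior precision = 1/5.8² + 6/5.8² = 0.0297 + 0.1784 = 0.2081, so posterior SD = 2.1922.
Posterior mean = (-1.6/5.8² + 6·2.13/5.8²) / 0.2081 = 1.5971.
Interval: 1.5971 ± 1.645 × 2.1922 → [-2.009, 5.203].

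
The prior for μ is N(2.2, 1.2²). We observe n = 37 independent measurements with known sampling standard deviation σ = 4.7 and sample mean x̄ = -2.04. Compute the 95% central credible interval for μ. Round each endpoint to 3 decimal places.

[-2.071, 0.476]

Posterior precision = 1/1.2² + 37/4.7² = 0.6944 + 1.6750 = 2.3694, so posterior SD = 0.6497.
Posterior mean = (2.2/1.2² + 37·-2.04/4.7²) / 2.3694 = -0.7973.
Interval: -0.7973 ± 1.960 × 0.6497 → [-2.071, 0.476].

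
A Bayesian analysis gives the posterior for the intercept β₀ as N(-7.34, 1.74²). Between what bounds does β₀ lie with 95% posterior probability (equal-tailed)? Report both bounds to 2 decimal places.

The posterior is symmetric, so the 95% equal-tailed interval is β₀ = -7.34 ± z·1.74 with z = 1.960.
Half-width: 1.960 × 1.74 = 3.41.
-7.34 − 3.41 = -10.75; -7.34 + 3.41 = -3.93.

[-10.75, -3.93]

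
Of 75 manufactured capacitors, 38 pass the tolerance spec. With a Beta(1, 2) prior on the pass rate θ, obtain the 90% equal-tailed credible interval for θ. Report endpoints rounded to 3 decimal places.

Posterior: Beta(1+38, 2+37) = Beta(39, 39).
Equal-tailed 90% interval: the 0.05 and 0.95 quantiles of Beta(39, 39).
Posterior mean ≈ 0.500, SD ≈ 0.056; a Normal approximation gives roughly [0.407, 0.593].
Exact: F⁻¹(0.05) = 0.407; F⁻¹(0.95) = 0.593.

[0.407, 0.593]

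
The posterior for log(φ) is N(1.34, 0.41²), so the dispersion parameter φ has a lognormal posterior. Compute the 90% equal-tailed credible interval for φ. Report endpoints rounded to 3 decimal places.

On the log scale the 90% interval is 1.34 ± 1.645 × 0.41 = [0.6656, 2.0144].
Exponentiate: [e^0.6656, e^2.0144] = [1.946, 7.496].

[1.946, 7.496]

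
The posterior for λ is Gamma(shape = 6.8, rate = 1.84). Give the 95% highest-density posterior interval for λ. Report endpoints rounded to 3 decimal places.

[1.211, 6.514]

The posterior is unimodal and skewed, so the HPD interval has equal density at both endpoints and is the shortest 95% interval.
Solving f(1.211) = f(6.514) with F(6.514) − F(1.211) = 0.95 gives [1.211, 6.514].
For comparison, the equal-tailed interval is [1.462, 6.948]; the HPD is narrower and shifted toward the mode.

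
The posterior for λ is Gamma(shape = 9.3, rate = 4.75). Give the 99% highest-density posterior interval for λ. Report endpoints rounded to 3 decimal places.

The posterior is unimodal and skewed, so the HPD interval has equal density at both endpoints and is the shortest 99% interval.
Solving f(0.604) = f(3.832) with F(3.832) − F(0.604) = 0.99 gives [0.604, 3.832].
For comparison, the equal-tailed interval is [0.696, 4.001]; the HPD is narrower and shifted toward the mode.

[0.604, 3.832]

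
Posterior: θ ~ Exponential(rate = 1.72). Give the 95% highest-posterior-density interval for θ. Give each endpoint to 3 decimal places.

[0.000, 1.742]

The exponential density is strictly decreasing on [0, ∞), so the HPD interval is anchored at 0: [0, q] with P(θ ≤ q) = 0.95.
q = −ln(1 − 0.95) / 1.72 = 2.9957 / 1.72 = 1.742.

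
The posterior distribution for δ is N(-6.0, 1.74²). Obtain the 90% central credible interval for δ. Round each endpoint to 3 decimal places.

The posterior is symmetric, so the 90% equal-tailed interval is δ = -6.0 ± z·1.74 with z = 1.645.
Half-width: 1.645 × 1.74 = 2.862.
-6.0 − 2.862 = -8.862; -6.0 + 2.862 = -3.138.

[-8.862, -3.138]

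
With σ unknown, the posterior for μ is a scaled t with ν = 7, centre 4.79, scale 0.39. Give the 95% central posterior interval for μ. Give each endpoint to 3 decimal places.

[3.868, 5.712]

The t_7 distribution is symmetric; the 95% interval is 4.79 ± t·0.39 with t_{0.975,7} = 2.365.
Half-width: 2.365 × 0.39 = 0.922.
4.79 − 0.922 = 3.868; 4.79 + 0.922 = 5.712.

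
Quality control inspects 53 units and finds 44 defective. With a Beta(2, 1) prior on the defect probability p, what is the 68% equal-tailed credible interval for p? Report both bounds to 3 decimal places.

Posterior: Beta(2+44, 1+9) = Beta(46, 10).
Equal-tailed 68% interval: the 0.16 and 0.84 quantiles of Beta(46, 10).
Posterior mean ≈ 0.821, SD ≈ 0.051; a Normal approximation gives roughly [0.771, 0.872].
Exact: F⁻¹(0.16) = 0.771; F⁻¹(0.84) = 0.872.

[0.771, 0.872]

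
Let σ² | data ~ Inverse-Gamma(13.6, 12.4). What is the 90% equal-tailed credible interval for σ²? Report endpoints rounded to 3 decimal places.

Inverse-Gamma(13.6, 12.4) quantiles: F⁻¹(0.05) and F⁻¹(0.95).
Equivalently, 1/σ² ~ Gamma(13.6, rate = 12.4); invert its 0.95 and 0.05 quantiles.
Posterior mean ≈ 0.984, SD ≈ 0.289; a Normal approximation gives roughly [0.509, 1.459].
Exact: lower = 0.614; upper = 1.521.

[0.614, 1.521]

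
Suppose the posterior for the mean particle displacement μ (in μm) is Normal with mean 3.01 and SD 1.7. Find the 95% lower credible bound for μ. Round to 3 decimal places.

Need L with P(μ ≥ L) = 0.95: L = 3.01 − z_{0.05}·1.7.
z = 1.645; L = 3.01 − 1.645 × 1.7 = 0.214.

0.214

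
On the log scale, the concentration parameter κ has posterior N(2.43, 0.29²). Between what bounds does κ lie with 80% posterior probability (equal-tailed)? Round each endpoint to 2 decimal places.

[7.83, 16.47]

On the log scale the 80% interval is 2.43 ± 1.282 × 0.29 = [2.0584, 2.8016].
Exponentiate: [e^2.0584, e^2.8016] = [7.83, 16.47].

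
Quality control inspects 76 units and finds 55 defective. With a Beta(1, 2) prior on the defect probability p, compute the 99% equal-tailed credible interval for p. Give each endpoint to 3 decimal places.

Posterior: Beta(1+55, 2+21) = Beta(56, 23).
Equal-tailed 99% interval: the 0.005 and 0.995 quantiles of Beta(56, 23).
Posterior mean ≈ 0.709, SD ≈ 0.051; a Normal approximation gives roughly [0.578, 0.840].
Exact: F⁻¹(0.005) = 0.570; F⁻¹(0.995) = 0.828.

[0.570, 0.828]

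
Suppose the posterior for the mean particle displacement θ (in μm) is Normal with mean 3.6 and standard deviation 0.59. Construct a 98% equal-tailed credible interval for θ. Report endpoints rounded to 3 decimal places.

[2.227, 4.973]

The posterior is symmetric, so the 98% equal-tailed interval is θ = 3.6 ± z·0.59 with z = 2.326.
Half-width: 2.326 × 0.59 = 1.373.
3.6 − 1.373 = 2.227; 3.6 + 1.373 = 4.973.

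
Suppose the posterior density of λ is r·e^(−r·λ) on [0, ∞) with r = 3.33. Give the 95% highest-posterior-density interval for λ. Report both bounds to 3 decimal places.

[0.000, 0.900]

The exponential density is strictly decreasing on [0, ∞), so the HPD interval is anchored at 0: [0, q] with P(λ ≤ q) = 0.95.
q = −ln(1 − 0.95) / 3.33 = 2.9957 / 3.33 = 0.900.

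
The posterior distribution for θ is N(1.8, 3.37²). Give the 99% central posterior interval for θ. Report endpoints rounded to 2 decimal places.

[-6.88, 10.48]

The posterior is symmetric, so the 99% equal-tailed interval is θ = 1.8 ± z·3.37 with z = 2.576.
Half-width: 2.576 × 3.37 = 8.68.
1.8 − 8.68 = -6.88; 1.8 + 8.68 = 10.48.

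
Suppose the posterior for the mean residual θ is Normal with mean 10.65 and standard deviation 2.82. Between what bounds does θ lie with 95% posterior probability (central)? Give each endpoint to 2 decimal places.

[5.12, 16.18]

The posterior is symmetric, so the 95% equal-tailed interval is θ = 10.65 ± z·2.82 with z = 1.960.
Half-width: 1.960 × 2.82 = 5.53.
10.65 − 5.53 = 5.12; 10.65 + 5.53 = 16.18.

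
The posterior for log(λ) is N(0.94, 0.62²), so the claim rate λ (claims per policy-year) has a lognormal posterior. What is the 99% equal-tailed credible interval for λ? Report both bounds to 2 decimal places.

[0.52, 12.64]

On the log scale the 99% interval is 0.94 ± 2.576 × 0.62 = [-0.6570, 2.5370].
Exponentiate: [e^-0.6570, e^2.5370] = [0.52, 12.64].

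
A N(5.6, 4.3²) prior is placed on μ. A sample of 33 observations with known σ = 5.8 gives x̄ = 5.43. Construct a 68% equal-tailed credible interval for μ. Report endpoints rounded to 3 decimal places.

[4.461, 6.416]

Posterior precision = 1/4.3² + 33/5.8² = 0.0541 + 0.9810 = 1.0351, so posterior SD = 0.9829.
Posterior mean = (5.6/4.3² + 33·5.43/5.8²) / 1.0351 = 5.4389.
Interval: 5.4389 ± 0.994 × 0.9829 → [4.461, 6.416].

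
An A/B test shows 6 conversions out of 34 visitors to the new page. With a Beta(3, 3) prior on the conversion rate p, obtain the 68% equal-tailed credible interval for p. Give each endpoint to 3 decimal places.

[0.160, 0.290]

Posterior: Beta(3+6, 3+28) = Beta(9, 31).
Equal-tailed 68% interval: the 0.16 and 0.84 quantiles of Beta(9, 31).
Posterior mean ≈ 0.225, SD ≈ 0.065; a Normal approximation gives roughly [0.160, 0.290].
Exact: F⁻¹(0.16) = 0.160; F⁻¹(0.84) = 0.290.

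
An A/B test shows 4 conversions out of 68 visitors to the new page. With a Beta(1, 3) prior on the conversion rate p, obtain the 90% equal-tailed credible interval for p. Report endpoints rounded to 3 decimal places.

[0.028, 0.124]

Posterior: Beta(1+4, 3+64) = Beta(5, 67).
Equal-tailed 90% interval: the 0.05 and 0.95 quantiles of Beta(5, 67).
Posterior mean ≈ 0.069, SD ≈ 0.030; a Normal approximation gives roughly [0.021, 0.118].
Exact: F⁻¹(0.05) = 0.028; F⁻¹(0.95) = 0.124.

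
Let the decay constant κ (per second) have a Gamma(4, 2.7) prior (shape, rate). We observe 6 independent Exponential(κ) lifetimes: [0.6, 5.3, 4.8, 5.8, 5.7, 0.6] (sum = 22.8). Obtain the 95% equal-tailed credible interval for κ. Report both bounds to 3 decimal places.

Posterior: Gamma(4+6, 2.7+22.8) = Gamma(10, 25.5) (shape, rate).
Equal-tailed 95% interval: Gamma(10, 25.5) quantiles at 0.025 and 0.975.
Posterior mean ≈ 0.392, SD ≈ 0.124; a Normal approximation gives roughly [0.149, 0.635].
Exact: lower = 0.188; upper = 0.670.

[0.188, 0.670]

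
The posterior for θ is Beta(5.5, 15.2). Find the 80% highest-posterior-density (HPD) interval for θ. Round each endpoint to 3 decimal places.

[0.134, 0.375]

The posterior is unimodal and skewed, so the HPD interval has equal density at both endpoints and is the shortest 80% interval.
Solving f(0.134) = f(0.375) with F(0.375) − F(0.134) = 0.80 gives [0.134, 0.375].
For comparison, the equal-tailed interval is [0.148, 0.393]; the HPD is narrower and shifted toward the mode.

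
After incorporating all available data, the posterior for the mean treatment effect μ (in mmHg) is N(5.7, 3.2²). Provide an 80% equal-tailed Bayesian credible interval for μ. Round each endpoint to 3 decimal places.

The posterior is symmetric, so the 80% equal-tailed interval is μ = 5.7 ± z·3.2 with z = 1.282.
Half-width: 1.282 × 3.2 = 4.101.
5.7 − 4.101 = 1.599; 5.7 + 4.101 = 9.801.

[1.599, 9.801]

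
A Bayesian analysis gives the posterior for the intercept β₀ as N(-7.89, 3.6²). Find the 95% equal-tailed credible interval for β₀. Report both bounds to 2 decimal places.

The posterior is symmetric, so the 95% equal-tailed interval is β₀ = -7.89 ± z·3.6 with z = 1.960.
Half-width: 1.960 × 3.6 = 7.06.
-7.89 − 7.06 = -14.95; -7.89 + 7.06 = -0.83.

[-14.95, -0.83]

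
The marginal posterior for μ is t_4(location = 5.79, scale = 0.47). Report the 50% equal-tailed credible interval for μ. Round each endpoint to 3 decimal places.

[5.442, 6.138]

The t_4 distribution is symmetric; the 50% interval is 5.79 ± t·0.47 with t_{0.75,4} = 0.741.
Half-width: 0.741 × 0.47 = 0.348.
5.79 − 0.348 = 5.442; 5.79 + 0.348 = 6.138.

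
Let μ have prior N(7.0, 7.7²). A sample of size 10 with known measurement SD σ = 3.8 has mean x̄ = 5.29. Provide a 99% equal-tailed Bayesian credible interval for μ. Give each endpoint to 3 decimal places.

Posterior precision = 1/7.7² + 10/3.8² = 0.0169 + 0.6925 = 0.7094, so posterior SD = 1.1873.
Posterior mean = (7.0/7.7² + 10·5.29/3.8²) / 0.7094 = 5.3307.
Interval: 5.3307 ± 2.576 × 1.1873 → [2.272, 8.389].

[2.272, 8.389]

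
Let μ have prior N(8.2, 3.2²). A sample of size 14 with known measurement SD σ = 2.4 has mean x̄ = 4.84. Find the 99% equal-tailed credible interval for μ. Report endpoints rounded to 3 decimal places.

Posterior precision = 1/3.2² + 14/2.4² = 0.0977 + 2.4306 = 2.5282, so posterior SD = 0.6289.
Posterior mean = (8.2/3.2² + 14·4.84/2.4²) / 2.5282 = 4.9698.
Interval: 4.9698 ± 2.576 × 0.6289 → [3.350, 6.590].

[3.350, 6.590]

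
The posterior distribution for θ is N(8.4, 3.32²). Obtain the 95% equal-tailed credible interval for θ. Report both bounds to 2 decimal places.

[1.89, 14.91]

The posterior is symmetric, so the 95% equal-tailed interval is θ = 8.4 ± z·3.32 with z = 1.960.
Half-width: 1.960 × 3.32 = 6.51.
8.4 − 6.51 = 1.89; 8.4 + 6.51 = 14.91.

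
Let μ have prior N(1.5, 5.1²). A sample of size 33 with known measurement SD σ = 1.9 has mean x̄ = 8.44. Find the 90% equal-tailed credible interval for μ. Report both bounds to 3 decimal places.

Posterior precision = 1/5.1² + 33/1.9² = 0.0384 + 9.1413 = 9.1797, so posterior SD = 0.3301.
Posterior mean = (1.5/5.1² + 33·8.44/1.9²) / 9.1797 = 8.4109.
Interval: 8.4109 ± 1.645 × 0.3301 → [7.868, 8.954].

[7.868, 8.954]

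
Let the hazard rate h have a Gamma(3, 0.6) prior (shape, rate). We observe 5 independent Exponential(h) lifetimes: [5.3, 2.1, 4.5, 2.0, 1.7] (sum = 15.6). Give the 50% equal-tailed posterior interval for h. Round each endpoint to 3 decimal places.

Posterior: Gamma(3+5, 0.6+15.6) = Gamma(8, 16.2) (shape, rate).
Equal-tailed 50% interval: Gamma(8, 16.2) quantiles at 0.25 and 0.75.
Posterior mean ≈ 0.494, SD ≈ 0.175; a Normal approximation gives roughly [0.376, 0.612].
Exact: lower = 0.368; upper = 0.598.

[0.368, 0.598]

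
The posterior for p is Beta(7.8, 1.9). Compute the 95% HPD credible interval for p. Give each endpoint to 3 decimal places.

[0.569, 0.994]

The posterior is unimodal and skewed, so the HPD interval has equal density at both endpoints and is the shortest 95% interval.
Solving f(0.569) = f(0.994) with F(0.994) − F(0.569) = 0.95 gives [0.569, 0.994].
For comparison, the equal-tailed interval is [0.518, 0.975]; the HPD is narrower and shifted toward the mode.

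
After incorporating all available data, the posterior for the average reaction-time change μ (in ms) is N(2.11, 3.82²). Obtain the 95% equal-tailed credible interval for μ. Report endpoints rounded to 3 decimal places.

The posterior is symmetric, so the 95% equal-tailed interval is μ = 2.11 ± z·3.82 with z = 1.960.
Half-width: 1.960 × 3.82 = 7.487.
2.11 − 7.487 = -5.377; 2.11 + 7.487 = 9.597.

[-5.377, 9.597]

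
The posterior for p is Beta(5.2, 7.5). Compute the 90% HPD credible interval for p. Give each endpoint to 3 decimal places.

The posterior is unimodal and skewed, so the HPD interval has equal density at both endpoints and is the shortest 90% interval.
Solving f(0.189) = f(0.626) with F(0.626) − F(0.189) = 0.90 gives [0.189, 0.626].
For comparison, the equal-tailed interval is [0.199, 0.637]; the HPD is narrower and shifted toward the mode.

[0.189, 0.626]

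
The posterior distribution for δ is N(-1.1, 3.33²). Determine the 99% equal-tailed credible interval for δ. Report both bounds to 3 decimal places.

[-9.678, 7.478]

The posterior is symmetric, so the 99% equal-tailed interval is δ = -1.1 ± z·3.33 with z = 2.576.
Half-width: 2.576 × 3.33 = 8.578.
-1.1 − 8.578 = -9.678; -1.1 + 8.578 = 7.478.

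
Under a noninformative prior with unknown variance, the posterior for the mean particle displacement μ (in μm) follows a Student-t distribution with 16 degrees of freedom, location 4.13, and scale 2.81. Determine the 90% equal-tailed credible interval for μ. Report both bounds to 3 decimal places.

The t_16 distribution is symmetric; the 90% interval is 4.13 ± t·2.81 with t_{0.95,16} = 1.746.
Half-width: 1.746 × 2.81 = 4.906.
4.13 − 4.906 = -0.776; 4.13 + 4.906 = 9.036.

[-0.776, 9.036]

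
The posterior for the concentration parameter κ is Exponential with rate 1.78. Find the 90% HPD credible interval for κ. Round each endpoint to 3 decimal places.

[0.000, 1.294]

The exponential density is strictly decreasing on [0, ∞), so the HPD interval is anchored at 0: [0, q] with P(κ ≤ q) = 0.90.
q = −ln(1 − 0.90) / 1.78 = 2.3026 / 1.78 = 1.294.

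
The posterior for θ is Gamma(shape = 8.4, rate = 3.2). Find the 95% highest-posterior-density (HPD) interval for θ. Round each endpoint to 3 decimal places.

[1.010, 4.429]

The posterior is unimodal and skewed, so the HPD interval has equal density at both endpoints and is the shortest 95% interval.
Solving f(1.010) = f(4.429) with F(4.429) − F(1.010) = 0.95 gives [1.010, 4.429].
For comparison, the equal-tailed interval is [1.161, 4.675]; the HPD is narrower and shifted toward the mode.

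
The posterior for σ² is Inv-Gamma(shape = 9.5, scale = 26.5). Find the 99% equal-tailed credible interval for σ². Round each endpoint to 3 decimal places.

[1.374, 7.744]

Inverse-Gamma(9.5, 26.5) quantiles: F⁻¹(0.005) and F⁻¹(0.995).
Equivalently, 1/σ² ~ Gamma(9.5, rate = 26.5); invert its 0.995 and 0.005 quantiles.
Posterior mean ≈ 3.118, SD ≈ 1.138; a Normal approximation gives roughly [0.185, 6.050].
Exact: lower = 1.374; upper = 7.744.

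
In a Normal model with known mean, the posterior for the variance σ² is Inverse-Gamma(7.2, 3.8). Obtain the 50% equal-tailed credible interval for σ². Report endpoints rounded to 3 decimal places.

Inverse-Gamma(7.2, 3.8) quantiles: F⁻¹(0.25) and F⁻¹(0.75).
Equivalently, 1/σ² ~ Gamma(7.2, rate = 3.8); invert its 0.75 and 0.25 quantiles.
Posterior mean ≈ 0.613, SD ≈ 0.269; a Normal approximation gives roughly [0.432, 0.794].
Exact: lower = 0.433; upper = 0.723.

[0.433, 0.723]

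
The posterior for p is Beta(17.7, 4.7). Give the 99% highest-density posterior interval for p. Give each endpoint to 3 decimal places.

[0.555, 0.963]

The posterior is unimodal and skewed, so the HPD interval has equal density at both endpoints and is the shortest 99% interval.
Solving f(0.555) = f(0.963) with F(0.963) − F(0.555) = 0.99 gives [0.555, 0.963].
For comparison, the equal-tailed interval is [0.536, 0.952]; the HPD is narrower and shifted toward the mode.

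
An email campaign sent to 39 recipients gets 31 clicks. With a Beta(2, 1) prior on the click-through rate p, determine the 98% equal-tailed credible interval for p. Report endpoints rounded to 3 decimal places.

[0.623, 0.909]

Posterior: Beta(2+31, 1+8) = Beta(33, 9).
Equal-tailed 98% interval: the 0.01 and 0.99 quantiles of Beta(33, 9).
Posterior mean ≈ 0.786, SD ≈ 0.063; a Normal approximation gives roughly [0.640, 0.931].
Exact: F⁻¹(0.01) = 0.623; F⁻¹(0.99) = 0.909.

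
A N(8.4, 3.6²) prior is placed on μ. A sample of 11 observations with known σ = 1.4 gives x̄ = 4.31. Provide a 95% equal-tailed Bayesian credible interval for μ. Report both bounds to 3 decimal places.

Posterior precision = 1/3.6² + 11/1.4² = 0.0772 + 5.6122 = 5.6894, so posterior SD = 0.4192.
Posterior mean = (8.4/3.6² + 11·4.31/1.4²) / 5.6894 = 4.3655.
Interval: 4.3655 ± 1.960 × 0.4192 → [3.544, 5.187].

[3.544, 5.187]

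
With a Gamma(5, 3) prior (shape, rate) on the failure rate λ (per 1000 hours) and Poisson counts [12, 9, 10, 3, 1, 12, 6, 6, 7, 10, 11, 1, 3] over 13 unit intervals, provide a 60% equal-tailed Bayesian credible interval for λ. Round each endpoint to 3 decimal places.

Posterior: Gamma(5+91, 3+13) = Gamma(96, 16) (shape, rate).
Equal-tailed 60% interval: Gamma(96, 16) quantiles at 0.2 and 0.8.
Posterior mean ≈ 6.000, SD ≈ 0.612; a Normal approximation gives roughly [5.485, 6.515].
Exact: lower = 5.479; upper = 6.508.

[5.479, 6.508]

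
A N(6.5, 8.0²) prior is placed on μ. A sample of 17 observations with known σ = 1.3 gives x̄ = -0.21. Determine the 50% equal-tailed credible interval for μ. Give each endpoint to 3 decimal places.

Posterior precision = 1/8.0² + 17/1.3² = 0.0156 + 10.0592 = 10.0748, so posterior SD = 0.3151.
Posterior mean = (6.5/8.0² + 17·-0.21/1.3²) / 10.0748 = -0.1996.
Interval: -0.1996 ± 0.674 × 0.3151 → [-0.412, 0.013].

[-0.412, 0.013]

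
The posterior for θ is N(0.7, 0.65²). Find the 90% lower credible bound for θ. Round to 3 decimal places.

-0.133

Need L with P(θ ≥ L) = 0.90: L = 0.7 − z_{0.1}·0.65.
z = 1.282; L = 0.7 − 1.282 × 0.65 = -0.133.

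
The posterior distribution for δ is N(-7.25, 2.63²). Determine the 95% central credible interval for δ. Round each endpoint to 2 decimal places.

The posterior is symmetric, so the 95% equal-tailed interval is δ = -7.25 ± z·2.63 with z = 1.960.
Half-width: 1.960 × 2.63 = 5.15.
-7.25 − 5.15 = -12.40; -7.25 + 5.15 = -2.10.

[-12.40, -2.10]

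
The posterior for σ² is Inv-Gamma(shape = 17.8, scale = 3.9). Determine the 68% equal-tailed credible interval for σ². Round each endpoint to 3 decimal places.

[0.178, 0.286]

Inverse-Gamma(17.8, 3.9) quantiles: F⁻¹(0.16) and F⁻¹(0.84).
Equivalently, 1/σ² ~ Gamma(17.8, rate = 3.9); invert its 0.84 and 0.16 quantiles.
Posterior mean ≈ 0.232, SD ≈ 0.058; a Normal approximation gives roughly [0.174, 0.290].
Exact: lower = 0.178; upper = 0.286.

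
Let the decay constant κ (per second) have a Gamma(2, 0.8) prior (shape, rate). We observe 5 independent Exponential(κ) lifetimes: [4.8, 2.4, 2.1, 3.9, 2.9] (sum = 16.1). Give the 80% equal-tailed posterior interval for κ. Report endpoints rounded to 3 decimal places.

Posterior: Gamma(2+5, 0.8+16.1) = Gamma(7, 16.9) (shape, rate).
Equal-tailed 80% interval: Gamma(7, 16.9) quantiles at 0.1 and 0.9.
Posterior mean ≈ 0.414, SD ≈ 0.157; a Normal approximation gives roughly [0.214, 0.615].
Exact: lower = 0.230; upper = 0.623.

[0.230, 0.623]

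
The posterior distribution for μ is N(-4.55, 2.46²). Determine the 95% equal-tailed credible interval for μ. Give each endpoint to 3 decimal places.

The posterior is symmetric, so the 95% equal-tailed interval is μ = -4.55 ± z·2.46 with z = 1.960.
Half-width: 1.960 × 2.46 = 4.822.
-4.55 − 4.822 = -9.372; -4.55 + 4.822 = 0.272.

[-9.372, 0.272]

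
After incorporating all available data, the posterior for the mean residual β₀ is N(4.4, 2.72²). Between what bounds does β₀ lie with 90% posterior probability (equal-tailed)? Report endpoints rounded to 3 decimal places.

The posterior is symmetric, so the 90% equal-tailed interval is β₀ = 4.4 ± z·2.72 with z = 1.645.
Half-width: 1.645 × 2.72 = 4.474.
4.4 − 4.474 = -0.074; 4.4 + 4.474 = 8.874.

[-0.074, 8.874]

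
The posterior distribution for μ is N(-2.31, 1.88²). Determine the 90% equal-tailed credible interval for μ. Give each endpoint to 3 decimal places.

The posterior is symmetric, so the 90% equal-tailed interval is μ = -2.31 ± z·1.88 with z = 1.645.
Half-width: 1.645 × 1.88 = 3.092.
-2.31 − 3.092 = -5.402; -2.31 + 3.092 = 0.782.

[-5.402, 0.782]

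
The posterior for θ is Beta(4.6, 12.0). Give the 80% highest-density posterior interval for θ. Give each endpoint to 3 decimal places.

The posterior is unimodal and skewed, so the HPD interval has equal density at both endpoints and is the shortest 80% interval.
Solving f(0.128) = f(0.399) with F(0.399) − F(0.128) = 0.80 gives [0.128, 0.399].
For comparison, the equal-tailed interval is [0.145, 0.421]; the HPD is narrower and shifted toward the mode.

[0.128, 0.399]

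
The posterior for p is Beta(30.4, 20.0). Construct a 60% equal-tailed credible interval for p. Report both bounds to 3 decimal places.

[0.546, 0.662]

Posterior: Beta(30.4, 20.0).
Equal-tailed 60% interval: the 0.2 and 0.8 quantiles of Beta(30.4, 20.0).
Posterior mean ≈ 0.603, SD ≈ 0.068; a Normal approximation gives roughly [0.546, 0.661].
Exact: F⁻¹(0.2) = 0.546; F⁻¹(0.8) = 0.662.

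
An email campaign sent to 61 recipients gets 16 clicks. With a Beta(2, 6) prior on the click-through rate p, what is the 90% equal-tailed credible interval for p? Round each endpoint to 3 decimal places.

[0.179, 0.351]

Posterior: Beta(2+16, 6+45) = Beta(18, 51).
Equal-tailed 90% interval: the 0.05 and 0.95 quantiles of Beta(18, 51).
Posterior mean ≈ 0.261, SD ≈ 0.052; a Normal approximation gives roughly [0.175, 0.347].
Exact: F⁻¹(0.05) = 0.179; F⁻¹(0.95) = 0.351.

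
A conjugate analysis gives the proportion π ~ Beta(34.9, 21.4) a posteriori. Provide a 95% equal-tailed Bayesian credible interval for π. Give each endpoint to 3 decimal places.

Posterior: Beta(34.9, 21.4).
Equal-tailed 95% interval: the 0.025 and 0.975 quantiles of Beta(34.9, 21.4).
Posterior mean ≈ 0.620, SD ≈ 0.064; a Normal approximation gives roughly [0.494, 0.746].
Exact: F⁻¹(0.025) = 0.491; F⁻¹(0.975) = 0.741.

[0.491, 0.741]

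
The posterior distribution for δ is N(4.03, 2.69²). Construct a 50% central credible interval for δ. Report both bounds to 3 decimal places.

[2.216, 5.844]

The posterior is symmetric, so the 50% equal-tailed interval is δ = 4.03 ± z·2.69 with z = 0.674.
Half-width: 0.674 × 2.69 = 1.814.
4.03 − 1.814 = 2.216; 4.03 + 1.814 = 5.844.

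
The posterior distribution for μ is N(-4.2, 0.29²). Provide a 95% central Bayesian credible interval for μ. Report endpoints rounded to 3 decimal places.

[-4.768, -3.632]

The posterior is symmetric, so the 95% equal-tailed interval is μ = -4.2 ± z·0.29 with z = 1.960.
Half-width: 1.960 × 0.29 = 0.568.
-4.2 − 0.568 = -4.768; -4.2 + 0.568 = -3.632.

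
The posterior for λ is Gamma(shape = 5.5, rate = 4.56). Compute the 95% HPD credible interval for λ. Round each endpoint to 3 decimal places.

[0.324, 2.226]

The posterior is unimodal and skewed, so the HPD interval has equal density at both endpoints and is the shortest 95% interval.
Solving f(0.324) = f(2.226) with F(2.226) − F(0.324) = 0.95 gives [0.324, 2.226].
For comparison, the equal-tailed interval is [0.418, 2.404]; the HPD is narrower and shifted toward the mode.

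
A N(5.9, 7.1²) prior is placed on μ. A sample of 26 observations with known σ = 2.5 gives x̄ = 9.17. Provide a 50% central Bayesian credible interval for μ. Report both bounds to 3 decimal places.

Posterior precision = 1/7.1² + 26/2.5² = 0.0198 + 4.1600 = 4.1798, so posterior SD = 0.4891.
Posterior mean = (5.9/7.1² + 26·9.17/2.5²) / 4.1798 = 9.1545.
Interval: 9.1545 ± 0.674 × 0.4891 → [8.825, 9.484].

[8.825, 9.484]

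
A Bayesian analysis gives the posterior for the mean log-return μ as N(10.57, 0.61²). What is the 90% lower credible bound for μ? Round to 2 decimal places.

9.79

Need L with P(μ ≥ L) = 0.90: L = 10.57 − z_{0.1}·0.61.
z = 1.282; L = 10.57 − 1.282 × 0.61 = 9.79.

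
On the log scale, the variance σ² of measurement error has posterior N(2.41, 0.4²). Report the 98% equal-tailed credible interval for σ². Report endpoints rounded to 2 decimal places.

[4.39, 28.23]

On the log scale the 98% interval is 2.41 ± 2.326 × 0.4 = [1.4795, 3.3405].
Exponentiate: [e^1.4795, e^3.3405] = [4.39, 28.23].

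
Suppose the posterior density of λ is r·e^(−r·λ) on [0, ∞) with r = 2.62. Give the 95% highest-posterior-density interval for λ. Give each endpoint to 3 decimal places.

[0.000, 1.143]

The exponential density is strictly decreasing on [0, ∞), so the HPD interval is anchored at 0: [0, q] with P(λ ≤ q) = 0.95.
q = −ln(1 − 0.95) / 2.62 = 2.9957 / 2.62 = 1.143.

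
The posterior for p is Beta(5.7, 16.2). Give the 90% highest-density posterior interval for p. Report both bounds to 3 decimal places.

The posterior is unimodal and skewed, so the HPD interval has equal density at both endpoints and is the shortest 90% interval.
Solving f(0.110) = f(0.406) with F(0.406) − F(0.110) = 0.90 gives [0.110, 0.406].
For comparison, the equal-tailed interval is [0.123, 0.423]; the HPD is narrower and shifted toward the mode.

[0.110, 0.406]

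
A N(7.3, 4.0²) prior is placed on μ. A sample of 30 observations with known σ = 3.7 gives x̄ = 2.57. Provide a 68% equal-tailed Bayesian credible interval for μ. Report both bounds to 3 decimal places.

Posterior precision = 1/4.0² + 30/3.7² = 0.0625 + 2.1914 = 2.2539, so posterior SD = 0.6661.
Posterior mean = (7.3/4.0² + 30·2.57/3.7²) / 2.2539 = 2.7012.
Interval: 2.7012 ± 0.994 × 0.6661 → [2.039, 3.364].

[2.039, 3.364]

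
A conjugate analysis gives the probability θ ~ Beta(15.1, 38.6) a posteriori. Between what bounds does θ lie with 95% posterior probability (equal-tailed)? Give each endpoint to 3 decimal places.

Posterior: Beta(15.1, 38.6).
Equal-tailed 95% interval: the 0.025 and 0.975 quantiles of Beta(15.1, 38.6).
Posterior mean ≈ 0.281, SD ≈ 0.061; a Normal approximation gives roughly [0.162, 0.400].
Exact: F⁻¹(0.025) = 0.170; F⁻¹(0.975) = 0.407.

[0.170, 0.407]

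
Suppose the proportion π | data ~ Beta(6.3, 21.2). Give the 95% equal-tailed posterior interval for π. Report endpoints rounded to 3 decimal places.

Posterior: Beta(6.3, 21.2).
Equal-tailed 95% interval: the 0.025 and 0.975 quantiles of Beta(6.3, 21.2).
Posterior mean ≈ 0.229, SD ≈ 0.079; a Normal approximation gives roughly [0.075, 0.383].
Exact: F⁻¹(0.025) = 0.095; F⁻¹(0.975) = 0.400.

[0.095, 0.400]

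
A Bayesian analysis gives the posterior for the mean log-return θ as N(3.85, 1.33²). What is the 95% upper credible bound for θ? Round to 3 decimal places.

6.038

Need U with P(θ ≤ U) = 0.95: U = 3.85 + z_{0.05}·1.33.
z = 1.645; U = 3.85 + 1.645 × 1.33 = 6.038.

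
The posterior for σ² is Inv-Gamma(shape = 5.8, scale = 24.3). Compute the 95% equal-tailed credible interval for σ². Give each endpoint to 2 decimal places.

[2.13, 11.66]

Inverse-Gamma(5.8, 24.3) quantiles: F⁻¹(0.025) and F⁻¹(0.975).
Equivalently, 1/σ² ~ Gamma(5.8, rate = 24.3); invert its 0.975 and 0.025 quantiles.
Posterior mean ≈ 5.06, SD ≈ 2.60; a Normal approximation gives roughly [-0.03, 10.15].
Exact: lower = 2.13; upper = 11.66.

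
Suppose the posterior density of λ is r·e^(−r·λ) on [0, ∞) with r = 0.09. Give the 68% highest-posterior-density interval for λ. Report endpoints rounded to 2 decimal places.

The exponential density is strictly decreasing on [0, ∞), so the HPD interval is anchored at 0: [0, q] with P(λ ≤ q) = 0.68.
q = −ln(1 − 0.68) / 0.09 = 1.1394 / 0.09 = 12.66.

[0.00, 12.66]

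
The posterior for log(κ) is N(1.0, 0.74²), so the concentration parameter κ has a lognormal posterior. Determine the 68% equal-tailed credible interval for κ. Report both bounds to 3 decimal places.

On the log scale the 68% interval is 1.0 ± 0.994 × 0.74 = [0.2641, 1.7359].
Exponentiate: [e^0.2641, e^1.7359] = [1.302, 5.674].

[1.302, 5.674]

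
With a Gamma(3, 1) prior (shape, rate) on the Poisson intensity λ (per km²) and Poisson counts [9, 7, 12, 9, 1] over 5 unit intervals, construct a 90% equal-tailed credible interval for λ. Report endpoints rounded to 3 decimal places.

[5.178, 8.678]

Posterior: Gamma(3+38, 1+5) = Gamma(41, 6) (shape, rate).
Equal-tailed 90% interval: Gamma(41, 6) quantiles at 0.05 and 0.95.
Posterior mean ≈ 6.833, SD ≈ 1.067; a Normal approximation gives roughly [5.078, 8.589].
Exact: lower = 5.178; upper = 8.678.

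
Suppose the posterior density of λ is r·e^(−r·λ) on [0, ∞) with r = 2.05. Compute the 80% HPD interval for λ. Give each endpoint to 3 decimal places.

The exponential density is strictly decreasing on [0, ∞), so the HPD interval is anchored at 0: [0, q] with P(λ ≤ q) = 0.80.
q = −ln(1 − 0.80) / 2.05 = 1.6094 / 2.05 = 0.785.

[0.000, 0.785]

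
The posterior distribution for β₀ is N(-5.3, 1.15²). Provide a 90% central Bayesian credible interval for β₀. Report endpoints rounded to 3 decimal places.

[-7.192, -3.408]

The posterior is symmetric, so the 90% equal-tailed interval is β₀ = -5.3 ± z·1.15 with z = 1.645.
Half-width: 1.645 × 1.15 = 1.892.
-5.3 − 1.892 = -7.192; -5.3 + 1.892 = -3.408.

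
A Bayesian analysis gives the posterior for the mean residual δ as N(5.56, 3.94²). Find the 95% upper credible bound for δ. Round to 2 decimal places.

Need U with P(δ ≤ U) = 0.95: U = 5.56 + z_{0.05}·3.94.
z = 1.645; U = 5.56 + 1.645 × 3.94 = 12.04.

12.04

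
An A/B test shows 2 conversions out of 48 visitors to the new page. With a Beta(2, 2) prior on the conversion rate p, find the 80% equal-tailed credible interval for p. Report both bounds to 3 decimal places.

[0.035, 0.126]

Posterior: Beta(2+2, 2+46) = Beta(4, 48).
Equal-tailed 80% interval: the 0.1 and 0.9 quantiles of Beta(4, 48).
Posterior mean ≈ 0.077, SD ≈ 0.037; a Normal approximation gives roughly [0.030, 0.124].
Exact: F⁻¹(0.1) = 0.035; F⁻¹(0.9) = 0.126.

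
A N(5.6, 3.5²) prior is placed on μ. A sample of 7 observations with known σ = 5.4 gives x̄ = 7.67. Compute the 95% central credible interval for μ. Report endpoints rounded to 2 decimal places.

Posterior precision = 1/3.5² + 7/5.4² = 0.0816 + 0.2401 = 0.3217, so posterior SD = 1.7631.
Posterior mean = (5.6/3.5² + 7·7.67/5.4²) / 0.3217 = 7.1447.
Interval: 7.1447 ± 1.960 × 1.7631 → [3.69, 10.60].

[3.69, 10.60]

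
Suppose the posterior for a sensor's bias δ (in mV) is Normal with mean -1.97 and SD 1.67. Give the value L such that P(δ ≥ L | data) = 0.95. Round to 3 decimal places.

Need L with P(δ ≥ L) = 0.95: L = -1.97 − z_{0.05}·1.67.
z = 1.645; L = -1.97 − 1.645 × 1.67 = -4.717.

-4.717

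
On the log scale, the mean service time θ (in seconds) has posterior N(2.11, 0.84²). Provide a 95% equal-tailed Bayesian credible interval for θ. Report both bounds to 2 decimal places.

[1.59, 42.79]

On the log scale the 95% interval is 2.11 ± 1.960 × 0.84 = [0.4636, 3.7564].
Exponentiate: [e^0.4636, e^3.7564] = [1.59, 42.79].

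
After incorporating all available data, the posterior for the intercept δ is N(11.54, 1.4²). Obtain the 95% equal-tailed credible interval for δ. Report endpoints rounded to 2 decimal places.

The posterior is symmetric, so the 95% equal-tailed interval is δ = 11.54 ± z·1.4 with z = 1.960.
Half-width: 1.960 × 1.4 = 2.74.
11.54 − 2.74 = 8.80; 11.54 + 2.74 = 14.28.

[8.80, 14.28]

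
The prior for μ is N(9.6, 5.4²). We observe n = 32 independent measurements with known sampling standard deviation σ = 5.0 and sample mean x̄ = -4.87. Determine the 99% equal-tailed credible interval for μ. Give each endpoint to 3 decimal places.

Posterior precision = 1/5.4² + 32/5.0² = 0.0343 + 1.2800 = 1.3143, so posterior SD = 0.8723.
Posterior mean = (9.6/5.4² + 32·-4.87/5.0²) / 1.3143 = -4.4924.
Interval: -4.4924 ± 2.576 × 0.8723 → [-6.739, -2.246].

[-6.739, -2.246]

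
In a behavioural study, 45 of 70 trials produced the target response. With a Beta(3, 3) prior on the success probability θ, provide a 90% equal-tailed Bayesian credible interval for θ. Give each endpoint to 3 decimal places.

Posterior: Beta(3+45, 3+25) = Beta(48, 28).
Equal-tailed 90% interval: the 0.05 and 0.95 quantiles of Beta(48, 28).
Posterior mean ≈ 0.632, SD ≈ 0.055; a Normal approximation gives roughly [0.541, 0.722].
Exact: F⁻¹(0.05) = 0.539; F⁻¹(0.95) = 0.720.

[0.539, 0.720]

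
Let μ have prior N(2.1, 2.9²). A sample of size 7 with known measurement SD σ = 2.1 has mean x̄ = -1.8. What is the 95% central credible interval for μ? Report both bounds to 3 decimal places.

[-3.029, -0.028]

Posterior precision = 1/2.9² + 7/2.1² = 0.1189 + 1.5873 = 1.7062, so posterior SD = 0.7656.
Posterior mean = (2.1/2.9² + 7·-1.8/2.1²) / 1.7062 = -1.5282.
Interval: -1.5282 ± 1.960 × 0.7656 → [-3.029, -0.028].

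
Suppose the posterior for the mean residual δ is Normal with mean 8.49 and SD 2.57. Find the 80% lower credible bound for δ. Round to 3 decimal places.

Need L with P(δ ≥ L) = 0.80: L = 8.49 − z_{0.2}·2.57.
z = 0.842; L = 8.49 − 0.842 × 2.57 = 6.327.

6.327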